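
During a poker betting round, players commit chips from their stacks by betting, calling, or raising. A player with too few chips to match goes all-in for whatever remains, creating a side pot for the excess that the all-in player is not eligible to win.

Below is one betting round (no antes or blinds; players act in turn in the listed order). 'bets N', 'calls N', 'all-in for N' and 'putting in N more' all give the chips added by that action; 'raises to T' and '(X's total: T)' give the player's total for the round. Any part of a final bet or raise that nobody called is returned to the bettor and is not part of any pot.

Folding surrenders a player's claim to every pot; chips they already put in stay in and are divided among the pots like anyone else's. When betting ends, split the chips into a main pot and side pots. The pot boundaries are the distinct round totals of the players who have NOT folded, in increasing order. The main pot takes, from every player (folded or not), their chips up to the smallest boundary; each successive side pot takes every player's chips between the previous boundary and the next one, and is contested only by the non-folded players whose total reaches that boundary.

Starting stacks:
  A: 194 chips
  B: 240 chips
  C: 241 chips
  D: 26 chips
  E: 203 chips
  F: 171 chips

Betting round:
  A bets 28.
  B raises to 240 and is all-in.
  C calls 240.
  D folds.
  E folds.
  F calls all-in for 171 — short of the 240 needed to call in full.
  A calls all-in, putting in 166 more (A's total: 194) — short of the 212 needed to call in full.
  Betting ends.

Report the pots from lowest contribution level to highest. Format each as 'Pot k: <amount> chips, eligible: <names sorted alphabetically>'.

Contributions: A=194, B=240, C=240, F=171
Folded: D, E
Pot levels (distinct totals of non-folded players): 171, 194, 240
Layer 1-171: 171 each from A, B, C, F = 171*4 = 684 chips; eligible A, B, C, F
Layer 172-194: 23 each from A, B, C = 23*3 = 69 chips; eligible A, B, C
Layer 195-240: 46 each from B, C = 46*2 = 92 chips; eligible B, C

Pot 1: 684 chips, eligible: A, B, C, F
Pot 2: 69 chips, eligible: A, B, C
Pot 3: 92 chips, eligible: B, C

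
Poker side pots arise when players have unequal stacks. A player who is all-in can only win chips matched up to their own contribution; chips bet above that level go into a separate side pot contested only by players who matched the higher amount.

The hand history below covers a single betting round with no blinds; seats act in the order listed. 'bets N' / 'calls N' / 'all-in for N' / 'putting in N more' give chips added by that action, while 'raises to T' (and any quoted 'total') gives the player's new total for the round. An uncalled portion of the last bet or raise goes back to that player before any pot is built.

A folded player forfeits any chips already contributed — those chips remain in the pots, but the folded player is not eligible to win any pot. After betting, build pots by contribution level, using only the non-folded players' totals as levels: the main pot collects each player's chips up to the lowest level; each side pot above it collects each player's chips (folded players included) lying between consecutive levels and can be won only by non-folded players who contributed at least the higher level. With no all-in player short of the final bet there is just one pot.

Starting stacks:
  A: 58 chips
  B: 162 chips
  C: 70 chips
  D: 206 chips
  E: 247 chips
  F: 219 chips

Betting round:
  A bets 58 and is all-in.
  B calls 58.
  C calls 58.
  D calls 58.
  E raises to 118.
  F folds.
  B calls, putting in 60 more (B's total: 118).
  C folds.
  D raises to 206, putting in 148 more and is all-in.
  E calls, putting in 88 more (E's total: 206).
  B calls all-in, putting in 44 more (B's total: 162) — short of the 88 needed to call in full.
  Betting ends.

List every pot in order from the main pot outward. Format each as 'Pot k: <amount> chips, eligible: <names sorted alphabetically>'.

Pot 1: 290 chips, eligible: A, B, D, E
Pot 2: 312 chips, eligible: B, D, E
Pot 3: 88 chips, eligible: D, E

Derivation:
Contributions: A=58, B=162, C=58, D=206, E=206
Folded: C, F
Pot levels (distinct totals of non-folded players): 58, 162, 206
Layer 1-58: 58 each from A, B, C, D, E = 58*5 = 290 chips; eligible A, B, D, E
Layer 59-162: 104 each from B, D, E = 104*3 = 312 chips; eligible B, D, E
Layer 163-206: 44 each from D, E = 44*2 = 88 chips; eligible D, E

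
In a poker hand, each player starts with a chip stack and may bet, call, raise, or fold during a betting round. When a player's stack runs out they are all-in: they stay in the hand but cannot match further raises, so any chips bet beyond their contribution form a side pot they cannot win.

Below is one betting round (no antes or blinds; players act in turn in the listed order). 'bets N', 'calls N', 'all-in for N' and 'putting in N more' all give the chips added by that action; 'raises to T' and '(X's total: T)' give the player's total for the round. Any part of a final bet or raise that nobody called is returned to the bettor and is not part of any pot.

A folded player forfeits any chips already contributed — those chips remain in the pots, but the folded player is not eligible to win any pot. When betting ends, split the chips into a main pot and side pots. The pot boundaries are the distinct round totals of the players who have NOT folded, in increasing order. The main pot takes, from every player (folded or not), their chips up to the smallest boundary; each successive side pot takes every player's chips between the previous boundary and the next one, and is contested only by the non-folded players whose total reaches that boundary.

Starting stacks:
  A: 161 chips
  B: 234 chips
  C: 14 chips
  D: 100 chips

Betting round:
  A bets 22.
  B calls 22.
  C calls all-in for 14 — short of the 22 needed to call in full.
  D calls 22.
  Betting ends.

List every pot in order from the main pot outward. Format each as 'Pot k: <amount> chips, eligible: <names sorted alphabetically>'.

Pot 1: 56 chips, eligible: A, B, C, D
Pot 2: 24 chips, eligible: A, B, D

Derivation:
Contributions: A=22, B=22, C=14, D=22
Pot levels (distinct totals of non-folded players): 14, 22
Layer 1-14: 14 each from A, B, C, D = 14*4 = 56 chips; eligible A, B, C, D
Layer 15-22: 8 each from A, B, D = 8*3 = 24 chips; eligible A, B, D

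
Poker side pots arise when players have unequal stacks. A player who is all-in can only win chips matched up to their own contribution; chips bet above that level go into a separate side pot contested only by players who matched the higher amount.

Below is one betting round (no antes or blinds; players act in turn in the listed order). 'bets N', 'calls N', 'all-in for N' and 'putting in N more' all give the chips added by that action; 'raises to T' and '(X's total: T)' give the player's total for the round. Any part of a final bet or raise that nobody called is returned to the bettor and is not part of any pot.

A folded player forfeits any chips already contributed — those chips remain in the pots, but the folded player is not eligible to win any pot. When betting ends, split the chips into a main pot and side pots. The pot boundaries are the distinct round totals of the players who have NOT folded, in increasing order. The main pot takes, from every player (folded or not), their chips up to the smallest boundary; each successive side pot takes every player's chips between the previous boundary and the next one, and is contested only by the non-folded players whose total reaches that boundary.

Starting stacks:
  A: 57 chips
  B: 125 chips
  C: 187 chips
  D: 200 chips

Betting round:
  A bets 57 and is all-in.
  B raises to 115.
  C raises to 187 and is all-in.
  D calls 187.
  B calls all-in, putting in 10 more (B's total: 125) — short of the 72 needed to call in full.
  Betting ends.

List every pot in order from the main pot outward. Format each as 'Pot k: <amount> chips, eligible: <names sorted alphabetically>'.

Contributions: A=57, B=125, C=187, D=187
Pot levels (distinct totals of non-folded players): 57, 125, 187
Layer 1-57: 57 each from A, B, C, D = 57*4 = 228 chips; eligible A, B, C, D
Layer 58-125: 68 each from B, C, D = 68*3 = 204 chips; eligible B, C, D
Layer 126-187: 62 each from C, D = 62*2 = 124 chips; eligible C, D

Pot 1: 228 chips, eligible: A, B, C, D
Pot 2: 204 chips, eligible: B, C, D
Pot 3: 124 chips, eligible: C, D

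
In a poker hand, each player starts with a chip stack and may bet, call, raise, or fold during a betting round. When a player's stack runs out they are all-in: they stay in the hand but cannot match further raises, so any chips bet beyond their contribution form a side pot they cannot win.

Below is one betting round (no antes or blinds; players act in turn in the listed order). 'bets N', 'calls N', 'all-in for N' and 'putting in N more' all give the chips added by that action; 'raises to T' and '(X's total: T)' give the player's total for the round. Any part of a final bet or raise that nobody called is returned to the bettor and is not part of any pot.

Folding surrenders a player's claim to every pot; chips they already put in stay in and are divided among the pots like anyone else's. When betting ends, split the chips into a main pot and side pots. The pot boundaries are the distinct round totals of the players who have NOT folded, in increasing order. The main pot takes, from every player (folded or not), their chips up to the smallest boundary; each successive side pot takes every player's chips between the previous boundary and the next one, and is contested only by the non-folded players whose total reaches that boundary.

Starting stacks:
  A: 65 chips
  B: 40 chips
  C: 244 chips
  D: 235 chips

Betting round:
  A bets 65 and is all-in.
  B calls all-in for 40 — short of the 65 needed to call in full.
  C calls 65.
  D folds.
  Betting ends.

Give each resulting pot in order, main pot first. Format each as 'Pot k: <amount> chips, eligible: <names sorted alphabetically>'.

Pot 1: 120 chips, eligible: A, B, C
Pot 2: 50 chips, eligible: A, C

Derivation:
Contributions: A=65, B=40, C=65
Folded: D
Pot levels (distinct totals of non-folded players): 40, 65
Layer 1-40: 40 each from A, B, C = 40*3 = 120 chips; eligible A, B, C
Layer 41-65: 25 each from A, C = 25*2 = 50 chips; eligible A, C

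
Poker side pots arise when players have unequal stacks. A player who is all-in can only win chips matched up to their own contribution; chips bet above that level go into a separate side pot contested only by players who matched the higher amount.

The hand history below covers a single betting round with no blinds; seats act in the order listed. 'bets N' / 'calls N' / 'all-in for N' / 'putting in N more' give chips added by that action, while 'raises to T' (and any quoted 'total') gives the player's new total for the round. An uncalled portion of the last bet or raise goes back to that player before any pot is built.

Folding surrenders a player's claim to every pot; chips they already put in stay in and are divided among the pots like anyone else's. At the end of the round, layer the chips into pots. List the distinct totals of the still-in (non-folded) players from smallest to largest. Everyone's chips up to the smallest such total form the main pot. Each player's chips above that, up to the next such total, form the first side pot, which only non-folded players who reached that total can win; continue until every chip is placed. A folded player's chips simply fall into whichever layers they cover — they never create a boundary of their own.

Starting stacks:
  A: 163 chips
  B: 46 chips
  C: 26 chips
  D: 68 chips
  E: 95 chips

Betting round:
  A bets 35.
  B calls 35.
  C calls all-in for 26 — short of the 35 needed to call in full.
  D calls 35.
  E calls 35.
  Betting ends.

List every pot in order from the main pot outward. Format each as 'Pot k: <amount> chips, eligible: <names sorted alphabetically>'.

Contributions: A=35, B=35, C=26, D=35, E=35
Pot levels (distinct totals of non-folded players): 26, 35
Layer 1-26: 26 each from A, B, C, D, E = 26*5 = 130 chips; eligible A, B, C, D, E
Layer 27-35: 9 each from A, B, D, E = 9*4 = 36 chips; eligible A, B, D, E

Pot 1: 130 chips, eligible: A, B, C, D, E
Pot 2: 36 chips, eligible: A, B, D, E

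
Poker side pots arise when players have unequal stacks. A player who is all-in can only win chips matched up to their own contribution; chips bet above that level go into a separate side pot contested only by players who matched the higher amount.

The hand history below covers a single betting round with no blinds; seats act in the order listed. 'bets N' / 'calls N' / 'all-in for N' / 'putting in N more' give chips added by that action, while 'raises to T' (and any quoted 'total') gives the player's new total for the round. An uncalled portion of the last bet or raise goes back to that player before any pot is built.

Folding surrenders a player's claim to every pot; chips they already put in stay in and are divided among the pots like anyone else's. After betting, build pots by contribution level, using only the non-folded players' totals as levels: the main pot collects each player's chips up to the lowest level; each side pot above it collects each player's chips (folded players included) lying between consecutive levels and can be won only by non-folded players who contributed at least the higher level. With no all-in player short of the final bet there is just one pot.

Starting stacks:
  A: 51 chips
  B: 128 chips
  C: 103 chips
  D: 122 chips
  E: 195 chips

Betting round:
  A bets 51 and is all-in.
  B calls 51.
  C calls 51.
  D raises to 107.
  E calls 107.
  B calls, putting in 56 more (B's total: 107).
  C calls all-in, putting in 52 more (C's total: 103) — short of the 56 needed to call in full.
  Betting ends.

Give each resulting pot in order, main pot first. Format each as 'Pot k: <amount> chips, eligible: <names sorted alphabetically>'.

Contributions: A=51, B=107, C=103, D=107, E=107
Pot levels (distinct totals of non-folded players): 51, 103, 107
Layer 1-51: 51 each from A, B, C, D, E = 51*5 = 255 chips; eligible A, B, C, D, E
Layer 52-103: 52 each from B, C, D, E = 52*4 = 208 chips; eligible B, C, D, E
Layer 104-107: 4 each from B, D, E = 4*3 = 12 chips; eligible B, D, E

Pot 1: 255 chips, eligible: A, B, C, D, E
Pot 2: 208 chips, eligible: B, C, D, E
Pot 3: 12 chips, eligible: B, D, E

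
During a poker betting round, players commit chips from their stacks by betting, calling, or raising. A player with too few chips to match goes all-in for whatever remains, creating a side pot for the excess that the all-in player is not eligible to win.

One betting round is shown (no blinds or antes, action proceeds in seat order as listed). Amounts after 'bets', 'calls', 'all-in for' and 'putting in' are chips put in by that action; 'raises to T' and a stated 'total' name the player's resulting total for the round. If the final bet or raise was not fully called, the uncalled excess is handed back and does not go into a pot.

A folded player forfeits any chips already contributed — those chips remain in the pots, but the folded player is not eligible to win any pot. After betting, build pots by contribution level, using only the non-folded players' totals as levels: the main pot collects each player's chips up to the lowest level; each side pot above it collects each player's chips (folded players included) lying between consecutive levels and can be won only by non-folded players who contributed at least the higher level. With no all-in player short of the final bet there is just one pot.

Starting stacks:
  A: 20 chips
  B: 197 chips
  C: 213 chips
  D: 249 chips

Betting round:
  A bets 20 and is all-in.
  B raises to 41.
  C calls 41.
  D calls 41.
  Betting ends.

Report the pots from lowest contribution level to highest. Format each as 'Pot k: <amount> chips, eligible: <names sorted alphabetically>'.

Pot 1: 80 chips, eligible: A, B, C, D
Pot 2: 63 chips, eligible: B, C, D

Derivation:
Contributions: A=20, B=41, C=41, D=41
Pot levels (distinct totals of non-folded players): 20, 41
Layer 1-20: 20 each from A, B, C, D = 20*4 = 80 chips; eligible A, B, C, D
Layer 21-41: 21 each from B, C, D = 21*3 = 63 chips; eligible B, C, D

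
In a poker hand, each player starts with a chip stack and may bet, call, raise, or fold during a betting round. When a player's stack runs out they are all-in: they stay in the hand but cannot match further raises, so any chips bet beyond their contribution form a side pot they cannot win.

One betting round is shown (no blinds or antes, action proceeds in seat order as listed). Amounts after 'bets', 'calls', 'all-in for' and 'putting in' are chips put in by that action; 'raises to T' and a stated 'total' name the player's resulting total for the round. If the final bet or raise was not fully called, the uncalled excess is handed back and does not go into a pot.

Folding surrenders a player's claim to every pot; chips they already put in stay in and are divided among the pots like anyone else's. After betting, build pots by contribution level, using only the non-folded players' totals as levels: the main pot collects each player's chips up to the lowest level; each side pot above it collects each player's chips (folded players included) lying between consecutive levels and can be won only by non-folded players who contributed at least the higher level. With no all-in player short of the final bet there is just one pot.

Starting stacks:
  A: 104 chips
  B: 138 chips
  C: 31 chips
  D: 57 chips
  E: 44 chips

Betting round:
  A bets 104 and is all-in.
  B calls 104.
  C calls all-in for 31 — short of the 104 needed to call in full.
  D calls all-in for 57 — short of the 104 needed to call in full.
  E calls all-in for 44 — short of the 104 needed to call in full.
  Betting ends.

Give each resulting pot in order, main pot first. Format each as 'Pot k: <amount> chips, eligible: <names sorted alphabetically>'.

Pot 1: 155 chips, eligible: A, B, C, D, E
Pot 2: 52 chips, eligible: A, B, D, E
Pot 3: 39 chips, eligible: A, B, D
Pot 4: 94 chips, eligible: A, B

Derivation:
Contributions: A=104, B=104, C=31, D=57, E=44
Pot levels (distinct totals of non-folded players): 31, 44, 57, 104
Layer 1-31: 31 each from A, B, C, D, E = 31*5 = 155 chips; eligible A, B, C, D, E
Layer 32-44: 13 each from A, B, D, E = 13*4 = 52 chips; eligible A, B, D, E
Layer 45-57: 13 each from A, B, D = 13*3 = 39 chips; eligible A, B, D
Layer 58-104: 47 each from A, B = 47*2 = 94 chips; eligible A, B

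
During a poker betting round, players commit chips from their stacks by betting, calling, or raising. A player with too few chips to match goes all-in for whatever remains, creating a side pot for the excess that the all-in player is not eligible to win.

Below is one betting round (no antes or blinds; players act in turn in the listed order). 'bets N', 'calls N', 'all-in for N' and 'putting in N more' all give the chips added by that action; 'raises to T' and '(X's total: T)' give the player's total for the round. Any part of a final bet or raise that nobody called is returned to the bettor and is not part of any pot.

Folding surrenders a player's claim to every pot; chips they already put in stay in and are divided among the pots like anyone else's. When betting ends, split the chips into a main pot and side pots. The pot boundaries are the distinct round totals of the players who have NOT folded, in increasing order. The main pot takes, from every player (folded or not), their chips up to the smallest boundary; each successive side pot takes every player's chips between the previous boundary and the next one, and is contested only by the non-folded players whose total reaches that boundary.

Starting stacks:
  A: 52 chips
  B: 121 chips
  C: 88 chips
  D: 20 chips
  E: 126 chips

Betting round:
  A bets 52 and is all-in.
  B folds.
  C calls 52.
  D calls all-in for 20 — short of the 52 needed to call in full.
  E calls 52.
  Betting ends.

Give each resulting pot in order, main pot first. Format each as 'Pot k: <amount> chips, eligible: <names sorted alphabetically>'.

Contributions: A=52, C=52, D=20, E=52
Folded: B
Pot levels (distinct totals of non-folded players): 20, 52
Layer 1-20: 20 each from A, C, D, E = 20*4 = 80 chips; eligible A, C, D, E
Layer 21-52: 32 each from A, C, E = 32*3 = 96 chips; eligible A, C, E

Pot 1: 80 chips, eligible: A, C, D, E
Pot 2: 96 chips, eligible: A, C, E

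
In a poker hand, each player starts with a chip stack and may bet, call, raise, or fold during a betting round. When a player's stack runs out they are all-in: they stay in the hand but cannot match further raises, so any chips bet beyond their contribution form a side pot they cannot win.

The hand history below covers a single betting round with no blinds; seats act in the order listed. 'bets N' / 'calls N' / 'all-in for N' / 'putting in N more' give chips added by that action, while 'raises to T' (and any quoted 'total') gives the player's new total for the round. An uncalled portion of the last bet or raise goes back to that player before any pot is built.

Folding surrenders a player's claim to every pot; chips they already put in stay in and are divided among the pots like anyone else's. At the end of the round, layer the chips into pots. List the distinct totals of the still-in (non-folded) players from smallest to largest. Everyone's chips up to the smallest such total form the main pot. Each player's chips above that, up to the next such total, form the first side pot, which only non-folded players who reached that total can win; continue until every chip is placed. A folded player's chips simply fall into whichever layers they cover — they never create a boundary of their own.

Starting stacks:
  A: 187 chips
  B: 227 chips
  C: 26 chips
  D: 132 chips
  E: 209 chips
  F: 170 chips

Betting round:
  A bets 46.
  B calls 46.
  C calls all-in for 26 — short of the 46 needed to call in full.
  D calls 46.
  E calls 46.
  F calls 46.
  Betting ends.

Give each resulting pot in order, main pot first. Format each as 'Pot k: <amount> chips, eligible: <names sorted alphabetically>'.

Pot 1: 156 chips, eligible: A, B, C, D, E, F
Pot 2: 100 chips, eligible: A, B, D, E, F

Derivation:
Contributions: A=46, B=46, C=26, D=46, E=46, F=46
Pot levels (distinct totals of non-folded players): 26, 46
Layer 1-26: 26 each from A, B, C, D, E, F = 26*6 = 156 chips; eligible A, B, C, D, E, F
Layer 27-46: 20 each from A, B, D, E, F = 20*5 = 100 chips; eligible A, B, D, E, F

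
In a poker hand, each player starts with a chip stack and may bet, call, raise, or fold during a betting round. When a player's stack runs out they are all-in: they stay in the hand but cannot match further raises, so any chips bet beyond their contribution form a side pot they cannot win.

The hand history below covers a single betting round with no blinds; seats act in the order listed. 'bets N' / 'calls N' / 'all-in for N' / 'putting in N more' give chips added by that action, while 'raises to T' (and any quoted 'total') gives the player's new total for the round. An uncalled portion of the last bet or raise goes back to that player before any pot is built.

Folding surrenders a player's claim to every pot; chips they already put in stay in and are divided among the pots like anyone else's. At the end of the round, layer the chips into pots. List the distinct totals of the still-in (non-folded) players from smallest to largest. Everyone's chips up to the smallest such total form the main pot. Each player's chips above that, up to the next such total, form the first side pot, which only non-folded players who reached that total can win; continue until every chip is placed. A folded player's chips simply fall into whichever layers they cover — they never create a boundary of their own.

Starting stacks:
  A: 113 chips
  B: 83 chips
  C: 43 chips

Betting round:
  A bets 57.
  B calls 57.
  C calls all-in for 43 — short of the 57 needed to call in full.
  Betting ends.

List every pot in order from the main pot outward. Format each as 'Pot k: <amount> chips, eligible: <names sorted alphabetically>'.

Contributions: A=57, B=57, C=43
Pot levels (distinct totals of non-folded players): 43, 57
Layer 1-43: 43 each from A, B, C = 43*3 = 129 chips; eligible A, B, C
Layer 44-57: 14 each from A, B = 14*2 = 28 chips; eligible A, B

Pot 1: 129 chips, eligible: A, B, C
Pot 2: 28 chips, eligible: A, B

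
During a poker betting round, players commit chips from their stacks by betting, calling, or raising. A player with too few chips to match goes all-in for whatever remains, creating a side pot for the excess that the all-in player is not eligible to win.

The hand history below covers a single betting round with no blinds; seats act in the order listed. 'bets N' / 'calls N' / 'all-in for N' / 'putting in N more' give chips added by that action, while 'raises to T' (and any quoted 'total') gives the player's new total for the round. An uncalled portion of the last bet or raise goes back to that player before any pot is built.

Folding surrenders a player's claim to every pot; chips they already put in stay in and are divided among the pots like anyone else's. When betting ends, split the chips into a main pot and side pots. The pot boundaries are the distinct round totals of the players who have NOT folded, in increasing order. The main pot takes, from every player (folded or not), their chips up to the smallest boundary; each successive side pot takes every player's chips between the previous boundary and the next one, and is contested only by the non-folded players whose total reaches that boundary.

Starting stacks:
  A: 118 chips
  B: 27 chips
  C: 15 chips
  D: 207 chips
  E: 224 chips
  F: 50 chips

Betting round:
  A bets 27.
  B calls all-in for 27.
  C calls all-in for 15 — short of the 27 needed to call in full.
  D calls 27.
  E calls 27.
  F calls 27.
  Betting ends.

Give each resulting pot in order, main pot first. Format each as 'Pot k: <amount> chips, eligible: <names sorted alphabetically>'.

Contributions: A=27, B=27, C=15, D=27, E=27, F=27
Pot levels (distinct totals of non-folded players): 15, 27
Layer 1-15: 15 each from A, B, C, D, E, F = 15*6 = 90 chips; eligible A, B, C, D, E, F
Layer 16-27: 12 each from A, B, D, E, F = 12*5 = 60 chips; eligible A, B, D, E, F

Pot 1: 90 chips, eligible: A, B, C, D, E, F
Pot 2: 60 chips, eligible: A, B, D, E, F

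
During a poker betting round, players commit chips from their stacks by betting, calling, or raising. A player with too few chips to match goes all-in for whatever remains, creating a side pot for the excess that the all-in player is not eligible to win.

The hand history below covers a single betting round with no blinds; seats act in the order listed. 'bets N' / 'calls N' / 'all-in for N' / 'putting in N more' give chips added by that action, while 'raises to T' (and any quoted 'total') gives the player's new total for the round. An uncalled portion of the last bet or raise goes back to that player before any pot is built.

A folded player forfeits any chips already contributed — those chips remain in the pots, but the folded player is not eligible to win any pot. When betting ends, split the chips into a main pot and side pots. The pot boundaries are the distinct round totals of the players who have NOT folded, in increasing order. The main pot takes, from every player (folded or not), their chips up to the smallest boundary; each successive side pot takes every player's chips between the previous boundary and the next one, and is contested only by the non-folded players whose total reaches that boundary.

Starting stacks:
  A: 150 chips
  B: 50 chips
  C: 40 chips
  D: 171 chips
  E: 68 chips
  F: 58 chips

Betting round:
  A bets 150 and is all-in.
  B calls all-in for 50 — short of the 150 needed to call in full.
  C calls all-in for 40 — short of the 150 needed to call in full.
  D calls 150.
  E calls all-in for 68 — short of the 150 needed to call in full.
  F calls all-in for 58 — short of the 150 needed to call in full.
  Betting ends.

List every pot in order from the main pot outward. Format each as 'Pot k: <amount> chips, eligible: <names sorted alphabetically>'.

Contributions: A=150, B=50, C=40, D=150, E=68, F=58
Pot levels (distinct totals of non-folded players): 40, 50, 58, 68, 150
Layer 1-40: 40 each from A, B, C, D, E, F = 40*6 = 240 chips; eligible A, B, C, D, E, F
Layer 41-50: 10 each from A, B, D, E, F = 10*5 = 50 chips; eligible A, B, D, E, F
Layer 51-58: 8 each from A, D, E, F = 8*4 = 32 chips; eligible A, D, E, F
Layer 59-68: 10 each from A, D, E = 10*3 = 30 chips; eligible A, D, E
Layer 69-150: 82 each from A, D = 82*2 = 164 chips; eligible A, D

Pot 1: 240 chips, eligible: A, B, C, D, E, F
Pot 2: 50 chips, eligible: A, B, D, E, F
Pot 3: 32 chips, eligible: A, D, E, F
Pot 4: 30 chips, eligible: A, D, E
Pot 5: 164 chips, eligible: A, D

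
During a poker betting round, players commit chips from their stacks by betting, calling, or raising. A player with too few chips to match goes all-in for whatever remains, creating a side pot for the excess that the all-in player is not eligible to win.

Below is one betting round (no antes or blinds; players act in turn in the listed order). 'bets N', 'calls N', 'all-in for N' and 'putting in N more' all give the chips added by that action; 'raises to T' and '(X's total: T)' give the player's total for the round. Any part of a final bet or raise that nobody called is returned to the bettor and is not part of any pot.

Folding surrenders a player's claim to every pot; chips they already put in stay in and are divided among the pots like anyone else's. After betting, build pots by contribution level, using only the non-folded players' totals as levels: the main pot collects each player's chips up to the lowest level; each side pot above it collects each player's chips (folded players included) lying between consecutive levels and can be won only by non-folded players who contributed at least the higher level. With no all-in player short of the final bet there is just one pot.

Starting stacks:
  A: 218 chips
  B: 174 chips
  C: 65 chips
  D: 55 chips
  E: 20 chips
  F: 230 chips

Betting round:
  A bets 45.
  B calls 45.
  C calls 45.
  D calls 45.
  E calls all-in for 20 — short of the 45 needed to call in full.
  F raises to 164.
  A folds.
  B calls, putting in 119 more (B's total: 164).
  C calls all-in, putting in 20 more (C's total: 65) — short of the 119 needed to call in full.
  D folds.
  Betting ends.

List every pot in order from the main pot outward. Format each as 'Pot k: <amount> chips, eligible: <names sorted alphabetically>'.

Contributions: A=45, B=164, C=65, D=45, E=20, F=164
Folded: A, D
Pot levels (distinct totals of non-folded players): 20, 65, 164
Layer 1-20: 20 each from A, B, C, D, E, F = 20*6 = 120 chips; eligible B, C, E, F
Layer 21-65: A 25 + B 45 + C 45 + D 25 + F 45 = 185 chips; eligible B, C, F
Layer 66-164: 99 each from B, F = 99*2 = 198 chips; eligible B, F

Pot 1: 120 chips, eligible: B, C, E, F
Pot 2: 185 chips, eligible: B, C, F
Pot 3: 198 chips, eligible: B, F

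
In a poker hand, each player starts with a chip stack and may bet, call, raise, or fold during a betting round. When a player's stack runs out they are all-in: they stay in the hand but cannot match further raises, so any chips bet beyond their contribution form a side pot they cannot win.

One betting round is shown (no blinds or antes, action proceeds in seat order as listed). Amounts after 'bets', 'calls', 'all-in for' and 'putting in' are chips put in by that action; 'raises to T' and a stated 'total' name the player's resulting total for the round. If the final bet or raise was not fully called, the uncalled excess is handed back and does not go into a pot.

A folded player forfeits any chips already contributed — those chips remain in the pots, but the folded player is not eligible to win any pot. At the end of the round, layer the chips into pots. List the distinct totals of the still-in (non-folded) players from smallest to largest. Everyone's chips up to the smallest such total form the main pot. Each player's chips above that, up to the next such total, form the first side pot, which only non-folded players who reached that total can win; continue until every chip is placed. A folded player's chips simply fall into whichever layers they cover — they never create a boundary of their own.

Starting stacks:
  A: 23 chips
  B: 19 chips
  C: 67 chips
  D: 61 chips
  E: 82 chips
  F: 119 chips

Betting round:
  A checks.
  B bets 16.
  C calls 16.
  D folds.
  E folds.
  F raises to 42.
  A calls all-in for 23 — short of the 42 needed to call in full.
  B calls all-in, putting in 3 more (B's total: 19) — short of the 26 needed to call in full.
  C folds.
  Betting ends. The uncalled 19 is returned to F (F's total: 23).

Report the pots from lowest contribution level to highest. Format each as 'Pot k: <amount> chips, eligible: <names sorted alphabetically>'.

Contributions (after 19 returned to F): A=23, B=19, C=16, F=23
Folded: C, D, E
Pot levels (distinct totals of non-folded players): 19, 23
Layer 1-19: A 19 + B 19 + C 16 + F 19 = 73 chips; eligible A, B, F
Layer 20-23: 4 each from A, F = 4*2 = 8 chips; eligible A, F

Pot 1: 73 chips, eligible: A, B, F
Pot 2: 8 chips, eligible: A, F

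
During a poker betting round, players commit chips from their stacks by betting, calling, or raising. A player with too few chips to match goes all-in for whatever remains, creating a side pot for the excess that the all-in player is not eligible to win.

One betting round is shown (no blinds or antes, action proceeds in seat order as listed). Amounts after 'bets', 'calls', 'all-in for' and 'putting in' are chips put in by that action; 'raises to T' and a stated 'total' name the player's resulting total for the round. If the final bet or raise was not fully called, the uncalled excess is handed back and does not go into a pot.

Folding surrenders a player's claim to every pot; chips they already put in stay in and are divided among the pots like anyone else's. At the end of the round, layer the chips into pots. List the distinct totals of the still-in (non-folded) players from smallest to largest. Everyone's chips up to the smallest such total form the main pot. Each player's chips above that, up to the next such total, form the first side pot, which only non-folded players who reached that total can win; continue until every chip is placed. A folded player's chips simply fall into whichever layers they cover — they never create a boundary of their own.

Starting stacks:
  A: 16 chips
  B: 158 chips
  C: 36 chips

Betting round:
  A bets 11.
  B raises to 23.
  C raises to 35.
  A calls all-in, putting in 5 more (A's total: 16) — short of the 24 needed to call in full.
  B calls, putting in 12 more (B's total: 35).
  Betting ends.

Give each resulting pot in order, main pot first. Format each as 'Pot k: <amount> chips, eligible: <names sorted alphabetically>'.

Pot 1: 48 chips, eligible: A, B, C
Pot 2: 38 chips, eligible: B, C

Derivation:
Contributions: A=16, B=35, C=35
Pot levels (distinct totals of non-folded players): 16, 35
Layer 1-16: 16 each from A, B, C = 16*3 = 48 chips; eligible A, B, C
Layer 17-35: 19 each from B, C = 19*2 = 38 chips; eligible B, C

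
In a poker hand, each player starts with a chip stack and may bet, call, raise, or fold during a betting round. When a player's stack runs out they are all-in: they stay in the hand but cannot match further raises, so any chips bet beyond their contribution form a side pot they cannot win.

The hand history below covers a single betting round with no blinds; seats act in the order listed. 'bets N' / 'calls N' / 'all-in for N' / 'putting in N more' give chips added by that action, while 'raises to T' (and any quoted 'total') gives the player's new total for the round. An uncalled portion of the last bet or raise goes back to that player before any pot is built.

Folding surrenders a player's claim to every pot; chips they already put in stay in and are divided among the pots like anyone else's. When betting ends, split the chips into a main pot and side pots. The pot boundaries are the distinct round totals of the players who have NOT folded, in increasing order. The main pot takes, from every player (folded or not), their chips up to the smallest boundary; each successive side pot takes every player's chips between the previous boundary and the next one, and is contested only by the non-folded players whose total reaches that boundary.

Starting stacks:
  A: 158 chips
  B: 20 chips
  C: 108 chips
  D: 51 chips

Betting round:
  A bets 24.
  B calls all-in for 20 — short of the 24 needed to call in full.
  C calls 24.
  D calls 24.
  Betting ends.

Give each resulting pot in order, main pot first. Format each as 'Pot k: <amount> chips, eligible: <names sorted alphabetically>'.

Pot 1: 80 chips, eligible: A, B, C, D
Pot 2: 12 chips, eligible: A, C, D

Derivation:
Contributions: A=24, B=20, C=24, D=24
Pot levels (distinct totals of non-folded players): 20, 24
Layer 1-20: 20 each from A, B, C, D = 20*4 = 80 chips; eligible A, B, C, D
Layer 21-24: 4 each from A, C, D = 4*3 = 12 chips; eligible A, C, D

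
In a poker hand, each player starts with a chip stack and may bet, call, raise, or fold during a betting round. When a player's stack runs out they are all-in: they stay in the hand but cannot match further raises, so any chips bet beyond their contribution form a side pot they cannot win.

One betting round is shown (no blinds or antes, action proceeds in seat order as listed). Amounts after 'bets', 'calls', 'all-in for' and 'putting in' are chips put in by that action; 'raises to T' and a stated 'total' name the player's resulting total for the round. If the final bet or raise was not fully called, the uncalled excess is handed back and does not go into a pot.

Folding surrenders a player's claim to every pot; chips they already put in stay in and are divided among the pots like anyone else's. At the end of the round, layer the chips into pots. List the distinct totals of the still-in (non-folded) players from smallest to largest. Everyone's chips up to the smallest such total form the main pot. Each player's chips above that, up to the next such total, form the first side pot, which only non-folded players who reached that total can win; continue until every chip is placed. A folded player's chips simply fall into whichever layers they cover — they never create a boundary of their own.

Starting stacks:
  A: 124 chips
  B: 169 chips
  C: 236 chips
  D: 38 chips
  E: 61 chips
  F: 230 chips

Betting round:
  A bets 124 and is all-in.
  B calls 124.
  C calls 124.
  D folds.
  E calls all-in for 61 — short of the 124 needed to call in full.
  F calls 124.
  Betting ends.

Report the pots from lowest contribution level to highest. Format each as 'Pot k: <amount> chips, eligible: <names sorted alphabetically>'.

Contributions: A=124, B=124, C=124, E=61, F=124
Folded: D
Pot levels (distinct totals of non-folded players): 61, 124
Layer 1-61: 61 each from A, B, C, E, F = 61*5 = 305 chips; eligible A, B, C, E, F
Layer 62-124: 63 each from A, B, C, F = 63*4 = 252 chips; eligible A, B, C, F

Pot 1: 305 chips, eligible: A, B, C, E, F
Pot 2: 252 chips, eligible: A, B, C, F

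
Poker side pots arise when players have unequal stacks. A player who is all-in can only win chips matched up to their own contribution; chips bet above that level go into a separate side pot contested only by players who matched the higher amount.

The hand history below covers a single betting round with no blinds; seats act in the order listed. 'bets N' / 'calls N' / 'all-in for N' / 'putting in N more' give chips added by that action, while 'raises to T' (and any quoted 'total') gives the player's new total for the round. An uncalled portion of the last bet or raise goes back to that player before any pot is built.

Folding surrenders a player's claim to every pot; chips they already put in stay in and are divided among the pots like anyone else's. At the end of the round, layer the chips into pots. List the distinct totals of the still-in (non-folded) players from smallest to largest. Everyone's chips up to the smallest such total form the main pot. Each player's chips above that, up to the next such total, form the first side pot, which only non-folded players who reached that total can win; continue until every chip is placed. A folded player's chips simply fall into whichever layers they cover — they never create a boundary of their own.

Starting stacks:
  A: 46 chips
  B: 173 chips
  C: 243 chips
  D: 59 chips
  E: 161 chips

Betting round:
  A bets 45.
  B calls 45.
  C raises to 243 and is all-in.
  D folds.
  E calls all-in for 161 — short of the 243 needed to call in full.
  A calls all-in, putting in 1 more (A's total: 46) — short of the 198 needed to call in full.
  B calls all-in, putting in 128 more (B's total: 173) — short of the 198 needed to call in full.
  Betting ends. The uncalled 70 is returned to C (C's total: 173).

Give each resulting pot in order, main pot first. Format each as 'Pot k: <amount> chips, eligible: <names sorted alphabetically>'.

Contributions (after 70 returned to C): A=46, B=173, C=173, E=161
Folded: D
Pot levels (distinct totals of non-folded players): 46, 161, 173
Layer 1-46: 46 each from A, B, C, E = 46*4 = 184 chips; eligible A, B, C, E
Layer 47-161: 115 each from B, C, E = 115*3 = 345 chips; eligible B, C, E
Layer 162-173: 12 each from B, C = 12*2 = 24 chips; eligible B, C

Pot 1: 184 chips, eligible: A, B, C, E
Pot 2: 345 chips, eligible: B, C, E
Pot 3: 24 chips, eligible: B, C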